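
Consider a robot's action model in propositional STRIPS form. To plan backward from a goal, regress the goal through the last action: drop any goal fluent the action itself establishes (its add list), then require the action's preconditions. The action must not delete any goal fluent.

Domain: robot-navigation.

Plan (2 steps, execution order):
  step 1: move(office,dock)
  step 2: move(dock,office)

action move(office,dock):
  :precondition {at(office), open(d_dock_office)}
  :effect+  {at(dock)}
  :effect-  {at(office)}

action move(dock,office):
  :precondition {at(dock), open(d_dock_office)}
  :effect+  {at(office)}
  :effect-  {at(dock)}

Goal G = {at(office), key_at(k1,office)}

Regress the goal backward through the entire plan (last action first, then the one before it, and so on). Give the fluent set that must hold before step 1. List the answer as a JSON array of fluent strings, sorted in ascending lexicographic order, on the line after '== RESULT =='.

Regress step by step:
  through step 2 (move(dock,office)): drop {at(office)}, keep {key_at(k1,office)}, require {at(dock), open(d_dock_office)}
    → {at(dock), key_at(k1,office), open(d_dock_office)}
  through step 1 (move(office,dock)): drop {at(dock)}, keep {key_at(k1,office), open(d_dock_office)}, require {at(office), open(d_dock_office)}
    → {at(office), key_at(k1,office), open(d_dock_office)}

== RESULT ==
["at(office)", "key_at(k1,office)", "open(d_dock_office)"]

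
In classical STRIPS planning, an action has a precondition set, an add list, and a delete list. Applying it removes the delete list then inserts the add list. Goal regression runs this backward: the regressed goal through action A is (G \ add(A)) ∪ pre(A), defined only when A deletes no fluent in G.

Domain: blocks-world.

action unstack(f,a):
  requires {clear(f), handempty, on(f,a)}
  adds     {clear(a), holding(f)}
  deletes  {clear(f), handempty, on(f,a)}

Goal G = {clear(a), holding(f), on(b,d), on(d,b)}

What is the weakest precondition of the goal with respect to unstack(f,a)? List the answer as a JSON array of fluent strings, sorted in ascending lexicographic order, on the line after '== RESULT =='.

Compute (G \ add) ∪ pre:
  G ∩ del = {}  (empty — regression defined)
  G \ add = {clear(a), holding(f), on(b,d), on(d,b)} \ {clear(a), holding(f)} = {on(b,d), on(d,b)}
  ∪ pre   = {on(b,d), on(d,b)} ∪ {clear(f), handempty, on(f,a)}
          = {clear(f), handempty, on(b,d), on(d,b), on(f,a)}

== RESULT ==
["clear(f)", "handempty", "on(b,d)", "on(d,b)", "on(f,a)"]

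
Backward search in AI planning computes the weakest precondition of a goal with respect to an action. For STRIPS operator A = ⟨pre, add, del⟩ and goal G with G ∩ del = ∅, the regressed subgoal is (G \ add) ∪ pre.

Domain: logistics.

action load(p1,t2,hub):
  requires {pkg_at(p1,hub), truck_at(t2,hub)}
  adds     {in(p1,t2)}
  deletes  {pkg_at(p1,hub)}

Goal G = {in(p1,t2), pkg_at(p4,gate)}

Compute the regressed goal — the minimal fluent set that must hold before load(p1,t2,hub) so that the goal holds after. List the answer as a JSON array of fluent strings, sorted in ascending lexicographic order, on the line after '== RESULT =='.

Compute (G \ add) ∪ pre:
  G ∩ del = {}  (empty — regression defined)
  G \ add = {in(p1,t2), pkg_at(p4,gate)} \ {in(p1,t2)} = {pkg_at(p4,gate)}
  ∪ pre   = {pkg_at(p4,gate)} ∪ {pkg_at(p1,hub), truck_at(t2,hub)}
          = {pkg_at(p1,hub), pkg_at(p4,gate), truck_at(t2,hub)}

== RESULT ==
["pkg_at(p1,hub)", "pkg_at(p4,gate)", "truck_at(t2,hub)"]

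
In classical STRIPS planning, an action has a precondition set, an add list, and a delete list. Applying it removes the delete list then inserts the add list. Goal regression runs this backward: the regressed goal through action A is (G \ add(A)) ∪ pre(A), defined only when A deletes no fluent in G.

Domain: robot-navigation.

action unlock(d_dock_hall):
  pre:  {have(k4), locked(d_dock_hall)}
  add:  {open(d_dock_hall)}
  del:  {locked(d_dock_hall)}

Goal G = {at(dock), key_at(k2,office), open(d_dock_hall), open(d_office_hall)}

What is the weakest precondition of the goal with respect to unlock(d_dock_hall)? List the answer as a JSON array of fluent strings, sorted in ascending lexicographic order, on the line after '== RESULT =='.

Compute (G \ add) ∪ pre:
  G ∩ del = {}  (empty — regression defined)
  G \ add = {at(dock), key_at(k2,office), open(d_dock_hall), open(d_office_hall)} \ {open(d_dock_hall)} = {at(dock), key_at(k2,office), open(d_office_hall)}
  ∪ pre   = {at(dock), key_at(k2,office), open(d_office_hall)} ∪ {have(k4), locked(d_dock_hall)}
          = {at(dock), have(k4), key_at(k2,office), locked(d_dock_hall), open(d_office_hall)}

== RESULT ==
["at(dock)", "have(k4)", "key_at(k2,office)", "locked(d_dock_hall)", "open(d_office_hall)"]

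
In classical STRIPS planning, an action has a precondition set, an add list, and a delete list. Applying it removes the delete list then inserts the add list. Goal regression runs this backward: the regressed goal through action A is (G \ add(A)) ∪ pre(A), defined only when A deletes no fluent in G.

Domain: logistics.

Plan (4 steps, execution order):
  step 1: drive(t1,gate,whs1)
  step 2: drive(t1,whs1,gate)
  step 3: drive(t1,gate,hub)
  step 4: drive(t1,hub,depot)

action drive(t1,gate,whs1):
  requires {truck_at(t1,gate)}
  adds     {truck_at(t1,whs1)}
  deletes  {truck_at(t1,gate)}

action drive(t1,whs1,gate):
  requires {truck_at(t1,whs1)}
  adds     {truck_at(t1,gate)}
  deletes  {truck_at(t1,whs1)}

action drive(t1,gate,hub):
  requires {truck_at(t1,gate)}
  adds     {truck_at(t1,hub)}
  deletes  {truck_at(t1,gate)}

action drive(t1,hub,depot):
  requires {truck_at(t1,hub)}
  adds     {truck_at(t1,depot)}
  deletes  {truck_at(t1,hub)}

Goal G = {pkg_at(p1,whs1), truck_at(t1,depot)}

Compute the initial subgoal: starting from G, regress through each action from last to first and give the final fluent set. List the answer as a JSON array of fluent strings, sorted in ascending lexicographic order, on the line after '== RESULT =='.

Work backward from the goal:
  through step 4 (drive(t1,hub,depot)): drop {truck_at(t1,depot)}, keep {pkg_at(p1,whs1)}, require {truck_at(t1,hub)}
    → {pkg_at(p1,whs1), truck_at(t1,hub)}
  through step 3 (drive(t1,gate,hub)): drop {truck_at(t1,hub)}, keep {pkg_at(p1,whs1)}, require {truck_at(t1,gate)}
    → {pkg_at(p1,whs1), truck_at(t1,gate)}
  through step 2 (drive(t1,whs1,gate)): drop {truck_at(t1,gate)}, keep {pkg_at(p1,whs1)}, require {truck_at(t1,whs1)}
    → {pkg_at(p1,whs1), truck_at(t1,whs1)}
  through step 1 (drive(t1,gate,whs1)): drop {truck_at(t1,whs1)}, keep {pkg_at(p1,whs1)}, require {truck_at(t1,gate)}
    → {pkg_at(p1,whs1), truck_at(t1,gate)}

== RESULT ==
["pkg_at(p1,whs1)", "truck_at(t1,gate)"]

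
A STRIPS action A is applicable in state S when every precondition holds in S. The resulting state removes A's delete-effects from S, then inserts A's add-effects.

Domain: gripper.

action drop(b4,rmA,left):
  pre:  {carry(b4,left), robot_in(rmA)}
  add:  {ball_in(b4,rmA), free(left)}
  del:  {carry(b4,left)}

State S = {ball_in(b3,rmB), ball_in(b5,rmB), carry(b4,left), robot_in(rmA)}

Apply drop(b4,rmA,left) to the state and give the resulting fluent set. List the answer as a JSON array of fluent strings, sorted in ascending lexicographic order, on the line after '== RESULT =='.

Compute (S \ del) ∪ add:
  pre ⊆ S: {carry(b4,left), robot_in(rmA)} ⊆ S  — applicable
  S \ del = {ball_in(b3,rmB), ball_in(b5,rmB), robot_in(rmA)}
  ∪ add   = {ball_in(b3,rmB), ball_in(b4,rmA), ball_in(b5,rmB), free(left), robot_in(rmA)}

== RESULT ==
["ball_in(b3,rmB)", "ball_in(b4,rmA)", "ball_in(b5,rmB)", "free(left)", "robot_in(rmA)"]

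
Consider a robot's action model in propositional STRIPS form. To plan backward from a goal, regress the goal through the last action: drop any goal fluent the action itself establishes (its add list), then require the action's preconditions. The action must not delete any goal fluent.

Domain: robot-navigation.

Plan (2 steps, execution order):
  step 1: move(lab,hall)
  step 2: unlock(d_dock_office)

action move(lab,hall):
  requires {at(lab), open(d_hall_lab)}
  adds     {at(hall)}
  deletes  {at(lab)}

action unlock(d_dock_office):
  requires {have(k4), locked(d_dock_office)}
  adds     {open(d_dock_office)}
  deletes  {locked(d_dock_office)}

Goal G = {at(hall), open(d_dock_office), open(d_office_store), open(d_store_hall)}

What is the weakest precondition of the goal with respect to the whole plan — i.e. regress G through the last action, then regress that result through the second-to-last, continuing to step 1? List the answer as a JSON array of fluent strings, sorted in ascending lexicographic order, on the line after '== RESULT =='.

Work backward from the goal:
  through step 2 (unlock(d_dock_office)): drop {open(d_dock_office)}, keep {at(hall), open(d_office_store), open(d_store_hall)}, require {have(k4), locked(d_dock_office)}
    → {at(hall), have(k4), locked(d_dock_office), open(d_office_store), open(d_store_hall)}
  through step 1 (move(lab,hall)): drop {at(hall)}, keep {have(k4), locked(d_dock_office), open(d_office_store), open(d_store_hall)}, require {at(lab), open(d_hall_lab)}
    → {at(lab), have(k4), locked(d_dock_office), open(d_hall_lab), open(d_office_store), open(d_store_hall)}

== RESULT ==
["at(lab)", "have(k4)", "locked(d_dock_office)", "open(d_hall_lab)", "open(d_office_store)", "open(d_store_hall)"]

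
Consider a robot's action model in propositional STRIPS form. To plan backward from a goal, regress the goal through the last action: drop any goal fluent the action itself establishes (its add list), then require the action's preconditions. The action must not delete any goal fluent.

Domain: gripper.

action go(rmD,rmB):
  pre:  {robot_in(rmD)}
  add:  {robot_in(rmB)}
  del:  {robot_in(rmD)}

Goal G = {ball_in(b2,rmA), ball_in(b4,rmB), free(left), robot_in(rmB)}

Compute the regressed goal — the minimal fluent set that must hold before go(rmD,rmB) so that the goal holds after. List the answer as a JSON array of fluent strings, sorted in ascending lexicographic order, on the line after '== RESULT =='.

Compute (G \ add) ∪ pre:
  G ∩ del = {}  (empty — regression defined)
  G \ add = {ball_in(b2,rmA), ball_in(b4,rmB), free(left), robot_in(rmB)} \ {robot_in(rmB)} = {ball_in(b2,rmA), ball_in(b4,rmB), free(left)}
  ∪ pre   = {ball_in(b2,rmA), ball_in(b4,rmB), free(left)} ∪ {robot_in(rmD)}
          = {ball_in(b2,rmA), ball_in(b4,rmB), free(left), robot_in(rmD)}

== RESULT ==
["ball_in(b2,rmA)", "ball_in(b4,rmB)", "free(left)", "robot_in(rmD)"]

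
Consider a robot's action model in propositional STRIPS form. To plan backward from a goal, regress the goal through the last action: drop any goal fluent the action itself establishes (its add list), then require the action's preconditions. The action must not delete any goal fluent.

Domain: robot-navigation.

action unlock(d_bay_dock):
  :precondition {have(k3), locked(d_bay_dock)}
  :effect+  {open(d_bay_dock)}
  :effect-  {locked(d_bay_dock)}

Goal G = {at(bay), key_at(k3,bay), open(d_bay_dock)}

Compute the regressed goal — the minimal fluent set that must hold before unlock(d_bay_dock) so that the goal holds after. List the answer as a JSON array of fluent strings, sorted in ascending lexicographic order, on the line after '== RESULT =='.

Regress:
  G ∩ del = {}  (empty — regression defined)
  G \ add = {at(bay), key_at(k3,bay), open(d_bay_dock)} \ {open(d_bay_dock)} = {at(bay), key_at(k3,bay)}
  ∪ pre   = {at(bay), key_at(k3,bay)} ∪ {have(k3), locked(d_bay_dock)}
          = {at(bay), have(k3), key_at(k3,bay), locked(d_bay_dock)}

== RESULT ==
["at(bay)", "have(k3)", "key_at(k3,bay)", "locked(d_bay_dock)"]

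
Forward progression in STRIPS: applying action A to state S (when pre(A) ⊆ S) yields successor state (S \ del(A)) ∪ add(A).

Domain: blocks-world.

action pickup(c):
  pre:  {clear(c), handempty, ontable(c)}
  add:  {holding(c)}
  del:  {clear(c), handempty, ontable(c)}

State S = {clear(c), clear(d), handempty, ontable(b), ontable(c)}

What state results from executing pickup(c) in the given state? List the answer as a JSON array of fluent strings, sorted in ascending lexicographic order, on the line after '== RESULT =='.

Progress:
  pre ⊆ S: {clear(c), handempty, ontable(c)} ⊆ S  — applicable
  S \ del = {clear(d), ontable(b)}
  ∪ add   = {clear(d), holding(c), ontable(b)}

== RESULT ==
["clear(d)", "holding(c)", "ontable(b)"]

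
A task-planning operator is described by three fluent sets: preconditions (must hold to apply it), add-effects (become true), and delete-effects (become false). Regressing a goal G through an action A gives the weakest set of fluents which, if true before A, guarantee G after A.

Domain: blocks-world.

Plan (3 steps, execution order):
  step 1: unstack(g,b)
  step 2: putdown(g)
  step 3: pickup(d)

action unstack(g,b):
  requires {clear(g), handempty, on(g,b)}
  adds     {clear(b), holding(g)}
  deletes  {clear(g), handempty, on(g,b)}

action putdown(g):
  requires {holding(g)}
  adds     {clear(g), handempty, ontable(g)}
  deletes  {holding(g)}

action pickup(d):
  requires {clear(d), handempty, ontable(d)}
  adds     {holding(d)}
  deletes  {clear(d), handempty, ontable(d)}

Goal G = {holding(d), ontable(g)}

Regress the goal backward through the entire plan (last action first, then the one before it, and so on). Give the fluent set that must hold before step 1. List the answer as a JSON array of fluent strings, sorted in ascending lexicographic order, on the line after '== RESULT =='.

Regress step by step:
  through step 3 (pickup(d)): drop {holding(d)}, keep {ontable(g)}, require {clear(d), handempty, ontable(d)}
    → {clear(d), handempty, ontable(d), ontable(g)}
  through step 2 (putdown(g)): drop {handempty, ontable(g)}, keep {clear(d), ontable(d)}, require {holding(g)}
    → {clear(d), holding(g), ontable(d)}
  through step 1 (unstack(g,b)): drop {holding(g)}, keep {clear(d), ontable(d)}, require {clear(g), handempty, on(g,b)}
    → {clear(d), clear(g), handempty, on(g,b), ontable(d)}

== RESULT ==
["clear(d)", "clear(g)", "handempty", "on(g,b)", "ontable(d)"]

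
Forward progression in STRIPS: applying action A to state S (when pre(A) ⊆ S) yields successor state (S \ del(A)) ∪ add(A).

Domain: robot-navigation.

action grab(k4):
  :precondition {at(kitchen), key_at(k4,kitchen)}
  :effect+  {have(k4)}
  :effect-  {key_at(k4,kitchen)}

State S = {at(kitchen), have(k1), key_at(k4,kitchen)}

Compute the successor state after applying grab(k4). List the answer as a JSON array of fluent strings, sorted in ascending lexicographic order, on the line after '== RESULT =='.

Compute (S \ del) ∪ add:
  pre ⊆ S: {at(kitchen), key_at(k4,kitchen)} ⊆ S  — applicable
  S \ del = {at(kitchen), have(k1)}
  ∪ add   = {at(kitchen), have(k1), have(k4)}

== RESULT ==
["at(kitchen)", "have(k1)", "have(k4)"]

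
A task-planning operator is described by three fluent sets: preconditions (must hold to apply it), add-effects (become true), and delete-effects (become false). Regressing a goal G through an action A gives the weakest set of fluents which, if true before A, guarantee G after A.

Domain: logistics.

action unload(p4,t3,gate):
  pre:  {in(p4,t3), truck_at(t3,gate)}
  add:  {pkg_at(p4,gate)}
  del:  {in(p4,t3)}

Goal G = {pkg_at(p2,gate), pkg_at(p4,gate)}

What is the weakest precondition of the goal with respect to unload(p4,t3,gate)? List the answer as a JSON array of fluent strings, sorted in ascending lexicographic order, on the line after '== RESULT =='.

Compute (G \ add) ∪ pre:
  G ∩ del = {}  (empty — regression defined)
  G \ add = {pkg_at(p2,gate), pkg_at(p4,gate)} \ {pkg_at(p4,gate)} = {pkg_at(p2,gate)}
  ∪ pre   = {pkg_at(p2,gate)} ∪ {in(p4,t3), truck_at(t3,gate)}
          = {in(p4,t3), pkg_at(p2,gate), truck_at(t3,gate)}

== RESULT ==
["in(p4,t3)", "pkg_at(p2,gate)", "truck_at(t3,gate)"]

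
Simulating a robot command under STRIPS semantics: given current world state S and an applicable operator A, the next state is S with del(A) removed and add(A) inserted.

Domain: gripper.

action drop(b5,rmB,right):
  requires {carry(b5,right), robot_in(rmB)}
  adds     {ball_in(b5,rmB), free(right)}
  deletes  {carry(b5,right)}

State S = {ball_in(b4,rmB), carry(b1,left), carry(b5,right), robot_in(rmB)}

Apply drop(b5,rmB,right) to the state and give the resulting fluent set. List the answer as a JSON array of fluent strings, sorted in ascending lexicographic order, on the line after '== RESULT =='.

Compute (S \ del) ∪ add:
  pre ⊆ S: {carry(b5,right), robot_in(rmB)} ⊆ S  — applicable
  S \ del = {ball_in(b4,rmB), carry(b1,left), robot_in(rmB)}
  ∪ add   = {ball_in(b4,rmB), ball_in(b5,rmB), carry(b1,left), free(right), robot_in(rmB)}

== RESULT ==
["ball_in(b4,rmB)", "ball_in(b5,rmB)", "carry(b1,left)", "free(right)", "robot_in(rmB)"]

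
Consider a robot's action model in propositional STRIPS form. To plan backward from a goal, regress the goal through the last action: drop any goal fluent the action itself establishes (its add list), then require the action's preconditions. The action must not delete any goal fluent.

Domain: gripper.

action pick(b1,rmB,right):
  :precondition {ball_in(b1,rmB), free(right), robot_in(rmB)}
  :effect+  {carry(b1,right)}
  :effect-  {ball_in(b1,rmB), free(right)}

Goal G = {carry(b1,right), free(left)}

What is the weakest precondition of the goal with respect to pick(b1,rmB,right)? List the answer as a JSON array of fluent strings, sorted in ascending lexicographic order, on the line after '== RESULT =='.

Regress:
  G ∩ del = {}  (empty — regression defined)
  G \ add = {carry(b1,right), free(left)} \ {carry(b1,right)} = {free(left)}
  ∪ pre   = {free(left)} ∪ {ball_in(b1,rmB), free(right), robot_in(rmB)}
          = {ball_in(b1,rmB), free(left), free(right), robot_in(rmB)}

== RESULT ==
["ball_in(b1,rmB)", "free(left)", "free(right)", "robot_in(rmB)"]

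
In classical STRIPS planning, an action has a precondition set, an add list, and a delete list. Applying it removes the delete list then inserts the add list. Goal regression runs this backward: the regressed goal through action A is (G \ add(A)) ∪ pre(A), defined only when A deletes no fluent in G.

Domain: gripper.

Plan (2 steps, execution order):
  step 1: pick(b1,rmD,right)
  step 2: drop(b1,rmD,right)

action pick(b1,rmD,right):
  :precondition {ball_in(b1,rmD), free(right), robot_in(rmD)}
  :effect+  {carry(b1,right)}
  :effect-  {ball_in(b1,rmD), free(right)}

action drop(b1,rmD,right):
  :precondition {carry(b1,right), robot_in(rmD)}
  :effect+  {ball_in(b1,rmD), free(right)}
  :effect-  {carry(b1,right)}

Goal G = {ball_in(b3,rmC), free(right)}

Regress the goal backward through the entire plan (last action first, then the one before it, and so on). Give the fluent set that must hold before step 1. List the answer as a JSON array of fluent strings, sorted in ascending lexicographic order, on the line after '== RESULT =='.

Work backward from the goal:
  through step 2 (drop(b1,rmD,right)): drop {free(right)}, keep {ball_in(b3,rmC)}, require {carry(b1,right), robot_in(rmD)}
    → {ball_in(b3,rmC), carry(b1,right), robot_in(rmD)}
  through step 1 (pick(b1,rmD,right)): drop {carry(b1,right)}, keep {ball_in(b3,rmC), robot_in(rmD)}, require {ball_in(b1,rmD), free(right), robot_in(rmD)}
    → {ball_in(b1,rmD), ball_in(b3,rmC), free(right), robot_in(rmD)}

== RESULT ==
["ball_in(b1,rmD)", "ball_in(b3,rmC)", "free(right)", "robot_in(rmD)"]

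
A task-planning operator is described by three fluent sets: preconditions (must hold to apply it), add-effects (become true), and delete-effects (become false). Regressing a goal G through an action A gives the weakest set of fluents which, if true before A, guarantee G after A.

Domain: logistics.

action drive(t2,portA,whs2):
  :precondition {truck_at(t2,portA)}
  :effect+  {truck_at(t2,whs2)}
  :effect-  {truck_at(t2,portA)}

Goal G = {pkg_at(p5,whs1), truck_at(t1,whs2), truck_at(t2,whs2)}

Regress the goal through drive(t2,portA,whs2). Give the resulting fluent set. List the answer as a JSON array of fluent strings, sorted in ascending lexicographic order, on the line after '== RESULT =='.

Compute (G \ add) ∪ pre:
  G ∩ del = {}  (empty — regression defined)
  G \ add = {pkg_at(p5,whs1), truck_at(t1,whs2), truck_at(t2,whs2)} \ {truck_at(t2,whs2)} = {pkg_at(p5,whs1), truck_at(t1,whs2)}
  ∪ pre   = {pkg_at(p5,whs1), truck_at(t1,whs2)} ∪ {truck_at(t2,portA)}
          = {pkg_at(p5,whs1), truck_at(t1,whs2), truck_at(t2,portA)}

== RESULT ==
["pkg_at(p5,whs1)", "truck_at(t1,whs2)", "truck_at(t2,portA)"]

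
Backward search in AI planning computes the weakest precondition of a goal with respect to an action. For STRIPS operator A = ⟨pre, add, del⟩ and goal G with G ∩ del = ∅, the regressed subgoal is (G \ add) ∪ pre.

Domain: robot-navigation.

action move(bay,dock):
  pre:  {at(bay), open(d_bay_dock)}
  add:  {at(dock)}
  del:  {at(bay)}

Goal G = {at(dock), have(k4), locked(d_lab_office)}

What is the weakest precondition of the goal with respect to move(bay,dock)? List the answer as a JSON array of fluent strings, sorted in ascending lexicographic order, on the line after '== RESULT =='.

Regress:
  G ∩ del = {}  (empty — regression defined)
  G \ add = {at(dock), have(k4), locked(d_lab_office)} \ {at(dock)} = {have(k4), locked(d_lab_office)}
  ∪ pre   = {have(k4), locked(d_lab_office)} ∪ {at(bay), open(d_bay_dock)}
          = {at(bay), have(k4), locked(d_lab_office), open(d_bay_dock)}

== RESULT ==
["at(bay)", "have(k4)", "locked(d_lab_office)", "open(d_bay_dock)"]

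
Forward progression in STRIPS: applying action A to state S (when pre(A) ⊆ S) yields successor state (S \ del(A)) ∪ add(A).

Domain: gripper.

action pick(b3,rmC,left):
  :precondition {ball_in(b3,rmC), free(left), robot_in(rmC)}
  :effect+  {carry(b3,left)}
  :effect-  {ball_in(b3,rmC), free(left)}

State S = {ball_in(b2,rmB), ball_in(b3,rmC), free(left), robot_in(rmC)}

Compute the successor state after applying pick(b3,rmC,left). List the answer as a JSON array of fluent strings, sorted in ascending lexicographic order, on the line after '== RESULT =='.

Progress:
  pre ⊆ S: {ball_in(b3,rmC), free(left), robot_in(rmC)} ⊆ S  — applicable
  S \ del = {ball_in(b2,rmB), robot_in(rmC)}
  ∪ add   = {ball_in(b2,rmB), carry(b3,left), robot_in(rmC)}

== RESULT ==
["ball_in(b2,rmB)", "carry(b3,left)", "robot_in(rmC)"]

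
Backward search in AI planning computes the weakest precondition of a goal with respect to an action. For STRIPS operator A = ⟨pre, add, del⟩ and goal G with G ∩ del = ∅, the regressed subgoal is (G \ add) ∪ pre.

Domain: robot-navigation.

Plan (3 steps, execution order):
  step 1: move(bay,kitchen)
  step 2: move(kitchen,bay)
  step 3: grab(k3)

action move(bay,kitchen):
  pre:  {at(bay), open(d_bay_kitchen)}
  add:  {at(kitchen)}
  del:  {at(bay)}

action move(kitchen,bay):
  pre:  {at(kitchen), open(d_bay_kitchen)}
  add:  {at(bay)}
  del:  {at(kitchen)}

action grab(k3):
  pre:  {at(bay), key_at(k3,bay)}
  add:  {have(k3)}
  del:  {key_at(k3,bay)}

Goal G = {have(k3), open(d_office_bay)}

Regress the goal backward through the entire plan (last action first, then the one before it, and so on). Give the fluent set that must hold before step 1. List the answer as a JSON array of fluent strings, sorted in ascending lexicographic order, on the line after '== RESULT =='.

Regress step by step:
  through step 3 (grab(k3)): drop {have(k3)}, keep {open(d_office_bay)}, require {at(bay), key_at(k3,bay)}
    → {at(bay), key_at(k3,bay), open(d_office_bay)}
  through step 2 (move(kitchen,bay)): drop {at(bay)}, keep {key_at(k3,bay), open(d_office_bay)}, require {at(kitchen), open(d_bay_kitchen)}
    → {at(kitchen), key_at(k3,bay), open(d_bay_kitchen), open(d_office_bay)}
  through step 1 (move(bay,kitchen)): drop {at(kitchen)}, keep {key_at(k3,bay), open(d_bay_kitchen), open(d_office_bay)}, require {at(bay), open(d_bay_kitchen)}
    → {at(bay), key_at(k3,bay), open(d_bay_kitchen), open(d_office_bay)}

== RESULT ==
["at(bay)", "key_at(k3,bay)", "open(d_bay_kitchen)", "open(d_office_bay)"]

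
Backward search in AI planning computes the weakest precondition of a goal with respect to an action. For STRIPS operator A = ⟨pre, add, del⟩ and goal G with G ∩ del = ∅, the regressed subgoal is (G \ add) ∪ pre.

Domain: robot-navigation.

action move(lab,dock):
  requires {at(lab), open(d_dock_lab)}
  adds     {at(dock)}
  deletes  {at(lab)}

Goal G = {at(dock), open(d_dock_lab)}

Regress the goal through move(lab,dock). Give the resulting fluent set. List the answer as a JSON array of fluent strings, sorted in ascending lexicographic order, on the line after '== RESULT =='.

Compute (G \ add) ∪ pre:
  G ∩ del = {}  (empty — regression defined)
  G \ add = {at(dock), open(d_dock_lab)} \ {at(dock)} = {open(d_dock_lab)}
  ∪ pre   = {open(d_dock_lab)} ∪ {at(lab), open(d_dock_lab)}
          = {at(lab), open(d_dock_lab)}

== RESULT ==
["at(lab)", "open(d_dock_lab)"]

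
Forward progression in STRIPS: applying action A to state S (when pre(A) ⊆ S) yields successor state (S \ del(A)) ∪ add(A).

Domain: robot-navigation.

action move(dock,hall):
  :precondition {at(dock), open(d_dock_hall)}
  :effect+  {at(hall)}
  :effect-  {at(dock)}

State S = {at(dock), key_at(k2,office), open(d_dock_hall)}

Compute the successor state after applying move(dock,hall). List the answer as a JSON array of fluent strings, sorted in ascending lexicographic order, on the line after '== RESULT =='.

Compute (S \ del) ∪ add:
  pre ⊆ S: {at(dock), open(d_dock_hall)} ⊆ S  — applicable
  S \ del = {key_at(k2,office), open(d_dock_hall)}
  ∪ add   = {at(hall), key_at(k2,office), open(d_dock_hall)}

== RESULT ==
["at(hall)", "key_at(k2,office)", "open(d_dock_hall)"]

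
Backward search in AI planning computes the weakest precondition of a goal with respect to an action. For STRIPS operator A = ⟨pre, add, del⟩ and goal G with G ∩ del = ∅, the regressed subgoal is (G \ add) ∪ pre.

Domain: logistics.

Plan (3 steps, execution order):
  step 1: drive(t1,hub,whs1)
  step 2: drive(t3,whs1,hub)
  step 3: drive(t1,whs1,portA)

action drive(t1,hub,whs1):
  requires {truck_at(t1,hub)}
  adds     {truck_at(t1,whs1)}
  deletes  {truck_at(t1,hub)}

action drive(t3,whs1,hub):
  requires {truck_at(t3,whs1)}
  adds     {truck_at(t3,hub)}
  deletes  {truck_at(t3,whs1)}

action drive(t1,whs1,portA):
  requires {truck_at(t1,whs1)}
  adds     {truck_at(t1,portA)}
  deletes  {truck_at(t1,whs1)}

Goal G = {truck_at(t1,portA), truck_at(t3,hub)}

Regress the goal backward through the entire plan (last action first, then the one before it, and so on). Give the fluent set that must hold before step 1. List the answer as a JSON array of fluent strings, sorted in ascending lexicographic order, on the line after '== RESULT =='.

Regress step by step:
  through step 3 (drive(t1,whs1,portA)): drop {truck_at(t1,portA)}, keep {truck_at(t3,hub)}, require {truck_at(t1,whs1)}
    → {truck_at(t1,whs1), truck_at(t3,hub)}
  through step 2 (drive(t3,whs1,hub)): drop {truck_at(t3,hub)}, keep {truck_at(t1,whs1)}, require {truck_at(t3,whs1)}
    → {truck_at(t1,whs1), truck_at(t3,whs1)}
  through step 1 (drive(t1,hub,whs1)): drop {truck_at(t1,whs1)}, keep {truck_at(t3,whs1)}, require {truck_at(t1,hub)}
    → {truck_at(t1,hub), truck_at(t3,whs1)}

== RESULT ==
["truck_at(t1,hub)", "truck_at(t3,whs1)"]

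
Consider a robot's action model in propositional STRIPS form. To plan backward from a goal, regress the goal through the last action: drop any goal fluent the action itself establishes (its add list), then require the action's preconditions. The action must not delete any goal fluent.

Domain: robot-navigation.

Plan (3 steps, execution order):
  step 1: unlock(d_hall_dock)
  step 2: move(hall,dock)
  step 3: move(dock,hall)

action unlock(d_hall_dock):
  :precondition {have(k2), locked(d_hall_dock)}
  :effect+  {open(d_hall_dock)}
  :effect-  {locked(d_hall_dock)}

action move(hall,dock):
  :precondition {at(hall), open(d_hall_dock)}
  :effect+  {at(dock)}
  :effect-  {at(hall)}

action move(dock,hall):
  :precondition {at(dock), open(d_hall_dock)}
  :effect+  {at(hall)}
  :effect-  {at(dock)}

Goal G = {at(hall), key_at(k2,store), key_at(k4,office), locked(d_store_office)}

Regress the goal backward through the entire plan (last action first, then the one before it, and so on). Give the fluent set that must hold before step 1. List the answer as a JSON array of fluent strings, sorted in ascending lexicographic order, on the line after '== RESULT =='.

Regress step by step:
  through step 3 (move(dock,hall)): drop {at(hall)}, keep {key_at(k2,store), key_at(k4,office), locked(d_store_office)}, require {at(dock), open(d_hall_dock)}
    → {at(dock), key_at(k2,store), key_at(k4,office), locked(d_store_office), open(d_hall_dock)}
  through step 2 (move(hall,dock)): drop {at(dock)}, keep {key_at(k2,store), key_at(k4,office), locked(d_store_office), open(d_hall_dock)}, require {at(hall), open(d_hall_dock)}
    → {at(hall), key_at(k2,store), key_at(k4,office), locked(d_store_office), open(d_hall_dock)}
  through step 1 (unlock(d_hall_dock)): drop {open(d_hall_dock)}, keep {at(hall), key_at(k2,store), key_at(k4,office), locked(d_store_office)}, require {have(k2), locked(d_hall_dock)}
    → {at(hall), have(k2), key_at(k2,store), key_at(k4,office), locked(d_hall_dock), locked(d_store_office)}

== RESULT ==
["at(hall)", "have(k2)", "key_at(k2,store)", "key_at(k4,office)", "locked(d_hall_dock)", "locked(d_store_office)"]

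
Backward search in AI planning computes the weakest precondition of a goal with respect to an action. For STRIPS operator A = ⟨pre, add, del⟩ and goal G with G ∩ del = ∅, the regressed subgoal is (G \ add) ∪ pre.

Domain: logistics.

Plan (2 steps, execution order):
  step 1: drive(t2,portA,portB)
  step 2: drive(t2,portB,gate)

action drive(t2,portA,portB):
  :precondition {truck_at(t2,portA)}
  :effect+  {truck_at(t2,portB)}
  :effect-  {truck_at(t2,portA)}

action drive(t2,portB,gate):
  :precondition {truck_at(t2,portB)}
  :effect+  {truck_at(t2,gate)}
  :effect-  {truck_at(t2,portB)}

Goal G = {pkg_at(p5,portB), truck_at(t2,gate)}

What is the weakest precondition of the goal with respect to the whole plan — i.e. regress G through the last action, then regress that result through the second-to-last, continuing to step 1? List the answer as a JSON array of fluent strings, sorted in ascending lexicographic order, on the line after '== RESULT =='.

Work backward from the goal:
  through step 2 (drive(t2,portB,gate)): drop {truck_at(t2,gate)}, keep {pkg_at(p5,portB)}, require {truck_at(t2,portB)}
    → {pkg_at(p5,portB), truck_at(t2,portB)}
  through step 1 (drive(t2,portA,portB)): drop {truck_at(t2,portB)}, keep {pkg_at(p5,portB)}, require {truck_at(t2,portA)}
    → {pkg_at(p5,portB), truck_at(t2,portA)}

== RESULT ==
["pkg_at(p5,portB)", "truck_at(t2,portA)"]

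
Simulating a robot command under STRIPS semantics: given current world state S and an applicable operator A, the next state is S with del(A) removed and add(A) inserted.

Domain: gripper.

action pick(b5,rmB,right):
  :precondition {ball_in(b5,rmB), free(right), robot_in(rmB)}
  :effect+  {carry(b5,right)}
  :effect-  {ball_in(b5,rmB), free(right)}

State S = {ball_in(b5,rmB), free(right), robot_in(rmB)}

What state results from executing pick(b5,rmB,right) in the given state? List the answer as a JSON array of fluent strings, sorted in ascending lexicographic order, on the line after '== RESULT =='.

Progress:
  pre ⊆ S: {ball_in(b5,rmB), free(right), robot_in(rmB)} ⊆ S  — applicable
  S \ del = {robot_in(rmB)}
  ∪ add   = {carry(b5,right), robot_in(rmB)}

== RESULT ==
["carry(b5,right)", "robot_in(rmB)"]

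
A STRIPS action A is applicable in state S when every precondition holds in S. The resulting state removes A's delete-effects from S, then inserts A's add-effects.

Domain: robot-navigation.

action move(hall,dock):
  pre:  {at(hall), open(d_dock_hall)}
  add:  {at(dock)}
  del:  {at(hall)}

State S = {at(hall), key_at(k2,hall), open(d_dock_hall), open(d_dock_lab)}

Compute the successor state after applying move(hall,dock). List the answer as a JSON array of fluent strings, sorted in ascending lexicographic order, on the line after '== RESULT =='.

Compute (S \ del) ∪ add:
  pre ⊆ S: {at(hall), open(d_dock_hall)} ⊆ S  — applicable
  S \ del = {key_at(k2,hall), open(d_dock_hall), open(d_dock_lab)}
  ∪ add   = {at(dock), key_at(k2,hall), open(d_dock_hall), open(d_dock_lab)}

== RESULT ==
["at(dock)", "key_at(k2,hall)", "open(d_dock_hall)", "open(d_dock_lab)"]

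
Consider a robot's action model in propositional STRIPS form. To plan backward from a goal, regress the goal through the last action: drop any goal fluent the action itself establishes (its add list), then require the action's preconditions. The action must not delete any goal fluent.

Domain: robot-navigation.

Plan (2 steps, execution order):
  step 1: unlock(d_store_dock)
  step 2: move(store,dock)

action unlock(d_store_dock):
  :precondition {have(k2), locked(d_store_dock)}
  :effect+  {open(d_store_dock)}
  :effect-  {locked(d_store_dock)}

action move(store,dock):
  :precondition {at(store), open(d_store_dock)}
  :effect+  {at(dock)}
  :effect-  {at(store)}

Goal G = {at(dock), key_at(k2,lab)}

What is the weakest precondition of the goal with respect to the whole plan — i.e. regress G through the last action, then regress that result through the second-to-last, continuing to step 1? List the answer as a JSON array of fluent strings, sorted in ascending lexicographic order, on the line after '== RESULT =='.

Work backward from the goal:
  through step 2 (move(store,dock)): drop {at(dock)}, keep {key_at(k2,lab)}, require {at(store), open(d_store_dock)}
    → {at(store), key_at(k2,lab), open(d_store_dock)}
  through step 1 (unlock(d_store_dock)): drop {open(d_store_dock)}, keep {at(store), key_at(k2,lab)}, require {have(k2), locked(d_store_dock)}
    → {at(store), have(k2), key_at(k2,lab), locked(d_store_dock)}

== RESULT ==
["at(store)", "have(k2)", "key_at(k2,lab)", "locked(d_store_dock)"]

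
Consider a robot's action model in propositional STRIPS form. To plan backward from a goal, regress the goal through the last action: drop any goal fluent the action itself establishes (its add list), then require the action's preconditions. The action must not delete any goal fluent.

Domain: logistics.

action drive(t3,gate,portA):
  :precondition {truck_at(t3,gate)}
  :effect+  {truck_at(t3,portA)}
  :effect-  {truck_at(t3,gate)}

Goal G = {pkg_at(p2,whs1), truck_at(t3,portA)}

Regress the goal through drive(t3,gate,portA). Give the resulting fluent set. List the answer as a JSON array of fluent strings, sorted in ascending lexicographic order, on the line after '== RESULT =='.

Regress:
  G ∩ del = {}  (empty — regression defined)
  G \ add = {pkg_at(p2,whs1), truck_at(t3,portA)} \ {truck_at(t3,portA)} = {pkg_at(p2,whs1)}
  ∪ pre   = {pkg_at(p2,whs1)} ∪ {truck_at(t3,gate)}
          = {pkg_at(p2,whs1), truck_at(t3,gate)}

== RESULT ==
["pkg_at(p2,whs1)", "truck_at(t3,gate)"]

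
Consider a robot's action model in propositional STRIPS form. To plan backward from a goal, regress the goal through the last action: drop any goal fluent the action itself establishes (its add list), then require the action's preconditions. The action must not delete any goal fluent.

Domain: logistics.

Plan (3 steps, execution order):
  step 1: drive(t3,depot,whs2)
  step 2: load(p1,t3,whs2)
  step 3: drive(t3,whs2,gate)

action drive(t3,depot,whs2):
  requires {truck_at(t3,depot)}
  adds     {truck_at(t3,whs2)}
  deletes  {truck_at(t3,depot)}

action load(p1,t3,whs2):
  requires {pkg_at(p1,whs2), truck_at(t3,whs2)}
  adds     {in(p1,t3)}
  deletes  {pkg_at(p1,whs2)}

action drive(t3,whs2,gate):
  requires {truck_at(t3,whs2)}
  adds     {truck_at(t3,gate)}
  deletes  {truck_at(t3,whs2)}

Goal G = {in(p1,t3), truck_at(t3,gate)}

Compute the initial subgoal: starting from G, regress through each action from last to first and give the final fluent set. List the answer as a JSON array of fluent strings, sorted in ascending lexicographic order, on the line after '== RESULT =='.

Work backward from the goal:
  through step 3 (drive(t3,whs2,gate)): drop {truck_at(t3,gate)}, keep {in(p1,t3)}, require {truck_at(t3,whs2)}
    → {in(p1,t3), truck_at(t3,whs2)}
  through step 2 (load(p1,t3,whs2)): drop {in(p1,t3)}, keep {truck_at(t3,whs2)}, require {pkg_at(p1,whs2), truck_at(t3,whs2)}
    → {pkg_at(p1,whs2), truck_at(t3,whs2)}
  through step 1 (drive(t3,depot,whs2)): drop {truck_at(t3,whs2)}, keep {pkg_at(p1,whs2)}, require {truck_at(t3,depot)}
    → {pkg_at(p1,whs2), truck_at(t3,depot)}

== RESULT ==
["pkg_at(p1,whs2)", "truck_at(t3,depot)"]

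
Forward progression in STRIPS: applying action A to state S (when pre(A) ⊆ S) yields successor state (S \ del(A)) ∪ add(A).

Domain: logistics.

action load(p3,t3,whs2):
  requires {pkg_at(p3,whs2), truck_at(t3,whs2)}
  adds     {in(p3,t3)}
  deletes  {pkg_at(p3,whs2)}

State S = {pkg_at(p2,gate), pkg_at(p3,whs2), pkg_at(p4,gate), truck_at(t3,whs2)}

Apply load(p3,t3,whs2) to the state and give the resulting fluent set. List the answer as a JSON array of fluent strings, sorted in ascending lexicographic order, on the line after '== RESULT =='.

Compute (S \ del) ∪ add:
  pre ⊆ S: {pkg_at(p3,whs2), truck_at(t3,whs2)} ⊆ S  — applicable
  S \ del = {pkg_at(p2,gate), pkg_at(p4,gate), truck_at(t3,whs2)}
  ∪ add   = {in(p3,t3), pkg_at(p2,gate), pkg_at(p4,gate), truck_at(t3,whs2)}

== RESULT ==
["in(p3,t3)", "pkg_at(p2,gate)", "pkg_at(p4,gate)", "truck_at(t3,whs2)"]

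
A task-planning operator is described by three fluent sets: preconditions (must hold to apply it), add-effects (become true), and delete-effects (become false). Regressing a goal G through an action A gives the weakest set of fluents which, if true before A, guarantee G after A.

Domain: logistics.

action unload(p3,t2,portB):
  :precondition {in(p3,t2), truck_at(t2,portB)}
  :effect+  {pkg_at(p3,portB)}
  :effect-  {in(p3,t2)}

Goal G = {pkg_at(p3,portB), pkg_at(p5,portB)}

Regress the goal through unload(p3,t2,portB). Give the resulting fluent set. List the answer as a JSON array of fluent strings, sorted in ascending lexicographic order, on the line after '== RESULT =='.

Regress:
  G ∩ del = {}  (empty — regression defined)
  G \ add = {pkg_at(p3,portB), pkg_at(p5,portB)} \ {pkg_at(p3,portB)} = {pkg_at(p5,portB)}
  ∪ pre   = {pkg_at(p5,portB)} ∪ {in(p3,t2), truck_at(t2,portB)}
          = {in(p3,t2), pkg_at(p5,portB), truck_at(t2,portB)}

== RESULT ==
["in(p3,t2)", "pkg_at(p5,portB)", "truck_at(t2,portB)"]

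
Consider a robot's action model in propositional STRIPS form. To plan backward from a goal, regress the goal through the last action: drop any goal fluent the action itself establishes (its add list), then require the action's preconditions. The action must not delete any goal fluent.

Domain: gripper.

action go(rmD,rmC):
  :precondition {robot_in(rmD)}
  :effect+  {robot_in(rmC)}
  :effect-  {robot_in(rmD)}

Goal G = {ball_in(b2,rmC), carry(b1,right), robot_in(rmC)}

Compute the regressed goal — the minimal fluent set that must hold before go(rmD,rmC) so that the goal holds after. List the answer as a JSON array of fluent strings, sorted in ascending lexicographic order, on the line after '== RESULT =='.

Regress:
  G ∩ del = {}  (empty — regression defined)
  G \ add = {ball_in(b2,rmC), carry(b1,right), robot_in(rmC)} \ {robot_in(rmC)} = {ball_in(b2,rmC), carry(b1,right)}
  ∪ pre   = {ball_in(b2,rmC), carry(b1,right)} ∪ {robot_in(rmD)}
          = {ball_in(b2,rmC), carry(b1,right), robot_in(rmD)}

== RESULT ==
["ball_in(b2,rmC)", "carry(b1,right)", "robot_in(rmD)"]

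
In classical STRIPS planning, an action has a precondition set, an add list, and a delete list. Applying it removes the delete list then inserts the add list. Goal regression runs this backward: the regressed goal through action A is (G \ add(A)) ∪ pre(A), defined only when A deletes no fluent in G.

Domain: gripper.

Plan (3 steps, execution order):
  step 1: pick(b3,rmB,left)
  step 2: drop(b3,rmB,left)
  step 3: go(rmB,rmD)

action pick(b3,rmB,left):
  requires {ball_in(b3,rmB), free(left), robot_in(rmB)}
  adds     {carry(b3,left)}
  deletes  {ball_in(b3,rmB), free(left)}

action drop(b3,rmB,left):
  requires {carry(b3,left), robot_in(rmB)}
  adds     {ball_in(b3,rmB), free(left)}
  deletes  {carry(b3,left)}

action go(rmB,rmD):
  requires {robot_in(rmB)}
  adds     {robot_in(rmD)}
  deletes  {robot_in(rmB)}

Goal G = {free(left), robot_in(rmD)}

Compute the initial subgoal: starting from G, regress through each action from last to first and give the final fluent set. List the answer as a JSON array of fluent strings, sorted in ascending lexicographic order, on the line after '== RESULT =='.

Work backward from the goal:
  through step 3 (go(rmB,rmD)): drop {robot_in(rmD)}, keep {free(left)}, require {robot_in(rmB)}
    → {free(left), robot_in(rmB)}
  through step 2 (drop(b3,rmB,left)): drop {free(left)}, keep {robot_in(rmB)}, require {carry(b3,left), robot_in(rmB)}
    → {carry(b3,left), robot_in(rmB)}
  through step 1 (pick(b3,rmB,left)): drop {carry(b3,left)}, keep {robot_in(rmB)}, require {ball_in(b3,rmB), free(left), robot_in(rmB)}
    → {ball_in(b3,rmB), free(left), robot_in(rmB)}

== RESULT ==
["ball_in(b3,rmB)", "free(left)", "robot_in(rmB)"]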